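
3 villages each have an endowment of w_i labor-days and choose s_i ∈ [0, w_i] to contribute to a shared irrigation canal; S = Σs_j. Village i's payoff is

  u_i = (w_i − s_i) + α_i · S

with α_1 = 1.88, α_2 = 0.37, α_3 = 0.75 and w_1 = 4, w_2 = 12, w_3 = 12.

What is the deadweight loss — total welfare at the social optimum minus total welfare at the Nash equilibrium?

48

∂u_i/∂s_i = α_i − 1, so village i contributes w_i if α_i > 1, else 0.
α_i > 1 for i ∈ {1}; NE contributions (4, 0, 0), S = 4.
W^NE = Σw_i − S^NE + (Σα_i)·S^NE = 28 + 2·4 = 36.
Planner: ∂(Σu_j)/∂s_i = Σα_j − 1 = 2 > 0, so everyone contributes w_i; S^SO = 28, W^SO = 28 + 2·28 = 84.
Deadweight loss = 48.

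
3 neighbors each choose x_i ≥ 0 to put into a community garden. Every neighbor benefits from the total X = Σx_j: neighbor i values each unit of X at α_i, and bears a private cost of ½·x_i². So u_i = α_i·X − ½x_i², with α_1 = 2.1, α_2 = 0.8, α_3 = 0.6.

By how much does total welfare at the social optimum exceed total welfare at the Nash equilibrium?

Neighbor i's FOC: ∂u_i/∂x_i = α_i − x_i = 0, so x_i* = α_i.
NE contributions = (2.1, 0.8, 0.6); X = 3.5.
W^NE = (Σα)·X − ½Σα_i² = 3.5² − ½·5.41 = 9.545.
Planner sets x_i = Σα_j = 3.5 for every i, so X^SO = 3·3.5 = 10.5.
W^SO = (Σα)·X^SO − ½·3·(Σα)² = (3/2)·3.5² = 18.375.
Deadweight loss = W^SO − W^NE = 8.83.

8.83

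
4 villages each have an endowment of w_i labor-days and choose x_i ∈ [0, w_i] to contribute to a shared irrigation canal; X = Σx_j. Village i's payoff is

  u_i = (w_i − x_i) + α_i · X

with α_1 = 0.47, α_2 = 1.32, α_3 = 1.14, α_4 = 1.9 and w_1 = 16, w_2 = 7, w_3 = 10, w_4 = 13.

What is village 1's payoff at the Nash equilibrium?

∂u_i/∂x_i = α_i − 1, so village i contributes w_i if α_i > 1, else 0.
α_i > 1 for i ∈ {2, 3, 4}; NE contributions (0, 7, 10, 13), X = 30.
u_1 = (16 − 0) + 0.47·30 = 30.1.

30.1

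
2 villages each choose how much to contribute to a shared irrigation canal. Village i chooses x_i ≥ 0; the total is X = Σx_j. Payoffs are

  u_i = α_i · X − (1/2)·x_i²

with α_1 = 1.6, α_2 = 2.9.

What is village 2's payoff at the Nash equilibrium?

8.845

Village i's FOC: ∂u_i/∂x_i = α_i − x_i = 0, so x_i* = α_i.
NE contributions = (1.6, 2.9); X = 4.5.
u_2 = α_2·X − ½·(x_2)² = 2.9·4.5 − ½·2.9² = 8.845.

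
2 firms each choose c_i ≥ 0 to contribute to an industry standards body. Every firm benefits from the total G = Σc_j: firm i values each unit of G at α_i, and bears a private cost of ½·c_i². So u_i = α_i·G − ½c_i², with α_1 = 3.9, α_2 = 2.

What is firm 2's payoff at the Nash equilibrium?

Firm i's FOC: ∂u_i/∂c_i = α_i − c_i = 0, so c_i* = α_i.
NE contributions = (3.9, 2); G = 5.9.
u_2 = α_2·G − ½·(c_2)² = 2·5.9 − ½·2² = 9.8.

9.8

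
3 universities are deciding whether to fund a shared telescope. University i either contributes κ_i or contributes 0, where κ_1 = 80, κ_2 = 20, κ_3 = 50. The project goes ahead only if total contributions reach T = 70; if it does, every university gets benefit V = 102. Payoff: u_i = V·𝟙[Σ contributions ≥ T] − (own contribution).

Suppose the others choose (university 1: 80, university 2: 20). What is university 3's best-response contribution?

0

Others' total = 100 ≥ 70; contributing adds cost 50 for no extra benefit.
Best response: 0.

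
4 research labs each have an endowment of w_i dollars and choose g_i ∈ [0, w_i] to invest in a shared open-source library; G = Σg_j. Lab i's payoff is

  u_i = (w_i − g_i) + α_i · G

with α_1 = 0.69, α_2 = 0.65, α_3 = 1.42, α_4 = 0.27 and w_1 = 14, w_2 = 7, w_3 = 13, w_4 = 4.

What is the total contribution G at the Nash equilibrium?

∂u_i/∂g_i = α_i − 1, so lab i contributes w_i if α_i > 1, else 0.
α_i > 1 for i ∈ {3}; NE contributions (0, 0, 13, 0), G = 13.

13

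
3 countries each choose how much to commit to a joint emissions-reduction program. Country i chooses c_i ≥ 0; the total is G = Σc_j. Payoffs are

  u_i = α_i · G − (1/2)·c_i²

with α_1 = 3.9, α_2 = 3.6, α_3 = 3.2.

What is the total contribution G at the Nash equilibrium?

Country i's FOC: ∂u_i/∂c_i = α_i − c_i = 0, so c_i* = α_i.
NE contributions = (3.9, 3.6, 3.2); G = 10.7.

10.7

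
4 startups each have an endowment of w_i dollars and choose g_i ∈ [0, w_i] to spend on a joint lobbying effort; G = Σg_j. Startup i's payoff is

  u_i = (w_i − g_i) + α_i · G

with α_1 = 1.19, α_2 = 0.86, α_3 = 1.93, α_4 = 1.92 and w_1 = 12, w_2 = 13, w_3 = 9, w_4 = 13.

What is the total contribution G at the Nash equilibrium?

34

∂u_i/∂g_i = α_i − 1, so startup i contributes w_i if α_i > 1, else 0.
α_i > 1 for i ∈ {1, 3, 4}; NE contributions (12, 0, 9, 13), G = 34.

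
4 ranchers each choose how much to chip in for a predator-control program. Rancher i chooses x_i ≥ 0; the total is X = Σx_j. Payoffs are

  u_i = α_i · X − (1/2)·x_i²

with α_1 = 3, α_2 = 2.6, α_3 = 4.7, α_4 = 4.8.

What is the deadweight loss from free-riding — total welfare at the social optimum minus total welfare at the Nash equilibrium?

Rancher i's FOC: ∂u_i/∂x_i = α_i − x_i = 0, so x_i* = α_i.
NE contributions = (3, 2.6, 4.7, 4.8); X = 15.1.
W^NE = (Σα)·X − ½Σα_i² = 15.1² − ½·60.89 = 197.565.
Planner sets x_i = Σα_j = 15.1 for every i, so X^SO = 4·15.1 = 60.4.
W^SO = (Σα)·X^SO − ½·4·(Σα)² = (4/2)·15.1² = 456.02.
Deadweight loss = W^SO − W^NE = 258.455.

258.455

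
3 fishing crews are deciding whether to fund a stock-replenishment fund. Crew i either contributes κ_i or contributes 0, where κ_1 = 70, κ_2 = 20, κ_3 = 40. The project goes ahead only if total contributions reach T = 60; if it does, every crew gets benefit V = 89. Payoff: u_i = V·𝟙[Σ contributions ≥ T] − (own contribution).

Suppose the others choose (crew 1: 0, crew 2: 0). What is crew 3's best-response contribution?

0

Others' total = 0. Even contributing 40 gives 40 < 60: no benefit either way.
Best response: 0.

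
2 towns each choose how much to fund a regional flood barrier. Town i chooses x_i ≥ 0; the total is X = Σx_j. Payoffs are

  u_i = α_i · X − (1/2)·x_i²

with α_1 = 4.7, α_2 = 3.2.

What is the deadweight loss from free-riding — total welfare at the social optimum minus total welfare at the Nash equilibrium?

16.165

Town i's FOC: ∂u_i/∂x_i = α_i − x_i = 0, so x_i* = α_i.
NE contributions = (4.7, 3.2); X = 7.9.
W^NE = (Σα)·X − ½Σα_i² = 7.9² − ½·32.33 = 46.245.
Planner sets x_i = Σα_j = 7.9 for every i, so X^SO = 2·7.9 = 15.8.
W^SO = (Σα)·X^SO − ½·2·(Σα)² = (2/2)·7.9² = 62.41.
Deadweight loss = W^SO − W^NE = 16.165.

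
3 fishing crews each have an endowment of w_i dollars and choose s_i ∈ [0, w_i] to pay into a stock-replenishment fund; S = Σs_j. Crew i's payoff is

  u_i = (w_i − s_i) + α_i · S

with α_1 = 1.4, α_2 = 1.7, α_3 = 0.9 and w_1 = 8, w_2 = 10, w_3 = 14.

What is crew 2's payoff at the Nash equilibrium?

∂u_i/∂s_i = α_i − 1, so crew i contributes w_i if α_i > 1, else 0.
α_i > 1 for i ∈ {1, 2}; NE contributions (8, 10, 0), S = 18.
u_2 = (10 − 10) + 1.7·18 = 30.6.

30.6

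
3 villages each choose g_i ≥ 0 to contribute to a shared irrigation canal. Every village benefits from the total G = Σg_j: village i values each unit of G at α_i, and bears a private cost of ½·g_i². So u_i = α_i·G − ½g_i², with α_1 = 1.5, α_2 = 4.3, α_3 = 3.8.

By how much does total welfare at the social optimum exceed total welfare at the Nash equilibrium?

63.67

Village i's FOC: ∂u_i/∂g_i = α_i − g_i = 0, so g_i* = α_i.
NE contributions = (1.5, 4.3, 3.8); G = 9.6.
W^NE = (Σα)·G − ½Σα_i² = 9.6² − ½·35.18 = 74.57.
Planner sets g_i = Σα_j = 9.6 for every i, so G^SO = 3·9.6 = 28.8.
W^SO = (Σα)·G^SO − ½·3·(Σα)² = (3/2)·9.6² = 138.24.
Deadweight loss = W^SO − W^NE = 63.67.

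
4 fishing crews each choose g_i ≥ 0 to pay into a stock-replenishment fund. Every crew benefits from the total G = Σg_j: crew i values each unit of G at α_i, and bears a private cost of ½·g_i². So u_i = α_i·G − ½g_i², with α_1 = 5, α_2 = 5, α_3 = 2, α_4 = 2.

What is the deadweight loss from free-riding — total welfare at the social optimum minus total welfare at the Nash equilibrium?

225

Crew i's FOC: ∂u_i/∂g_i = α_i − g_i = 0, so g_i* = α_i.
NE contributions = (5, 5, 2, 2); G = 14.
W^NE = (Σα)·G − ½Σα_i² = 14² − ½·58 = 167.
Planner sets g_i = Σα_j = 14 for every i, so G^SO = 4·14 = 56.
W^SO = (Σα)·G^SO − ½·4·(Σα)² = (4/2)·14² = 392.
Deadweight loss = W^SO − W^NE = 225.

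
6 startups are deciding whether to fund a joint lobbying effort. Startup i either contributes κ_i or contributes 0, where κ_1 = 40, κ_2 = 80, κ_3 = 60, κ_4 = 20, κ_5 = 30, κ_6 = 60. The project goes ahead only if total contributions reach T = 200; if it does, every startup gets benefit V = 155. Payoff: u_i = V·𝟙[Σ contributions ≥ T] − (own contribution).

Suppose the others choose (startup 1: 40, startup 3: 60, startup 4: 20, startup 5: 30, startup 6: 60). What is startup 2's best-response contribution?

Others' total = 210 ≥ 200; contributing adds cost 80 for no extra benefit.
Best response: 0.

0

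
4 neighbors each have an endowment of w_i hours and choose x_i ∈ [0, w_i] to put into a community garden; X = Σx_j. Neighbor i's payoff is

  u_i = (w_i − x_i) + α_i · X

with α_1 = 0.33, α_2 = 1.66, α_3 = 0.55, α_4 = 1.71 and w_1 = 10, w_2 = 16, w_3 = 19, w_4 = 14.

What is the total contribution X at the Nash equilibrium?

∂u_i/∂x_i = α_i − 1, so neighbor i contributes w_i if α_i > 1, else 0.
α_i > 1 for i ∈ {2, 4}; NE contributions (0, 16, 0, 14), X = 30.

30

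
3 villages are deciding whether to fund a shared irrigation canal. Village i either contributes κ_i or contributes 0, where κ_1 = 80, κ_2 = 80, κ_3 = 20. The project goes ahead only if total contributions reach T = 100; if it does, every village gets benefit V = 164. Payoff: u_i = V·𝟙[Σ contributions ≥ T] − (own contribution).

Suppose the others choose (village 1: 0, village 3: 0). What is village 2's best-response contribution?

Others' total = 0. Even contributing 80 gives 80 < 100: no benefit either way.
Best response: 0.

0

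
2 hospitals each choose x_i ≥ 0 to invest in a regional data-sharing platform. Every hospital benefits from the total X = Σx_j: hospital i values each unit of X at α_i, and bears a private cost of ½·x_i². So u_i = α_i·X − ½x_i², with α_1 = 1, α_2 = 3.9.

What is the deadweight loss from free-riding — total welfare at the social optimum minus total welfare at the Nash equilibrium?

8.105

Hospital i's FOC: ∂u_i/∂x_i = α_i − x_i = 0, so x_i* = α_i.
NE contributions = (1, 3.9); X = 4.9.
W^NE = (Σα)·X − ½Σα_i² = 4.9² − ½·16.21 = 15.905.
Planner sets x_i = Σα_j = 4.9 for every i, so X^SO = 2·4.9 = 9.8.
W^SO = (Σα)·X^SO − ½·2·(Σα)² = (2/2)·4.9² = 24.01.
Deadweight loss = W^SO − W^NE = 8.105.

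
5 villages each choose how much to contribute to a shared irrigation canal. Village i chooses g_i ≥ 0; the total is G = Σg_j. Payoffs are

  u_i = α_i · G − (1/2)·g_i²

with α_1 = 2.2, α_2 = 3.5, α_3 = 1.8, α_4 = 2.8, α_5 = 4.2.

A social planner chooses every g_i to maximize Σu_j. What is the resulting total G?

Planner FOC: ∂(Σu_j)/∂g_i = (Σα_j) − g_i = 0, so g_i^SO = Σα_j = 14.5 for every i; G^SO = 72.5.

72.5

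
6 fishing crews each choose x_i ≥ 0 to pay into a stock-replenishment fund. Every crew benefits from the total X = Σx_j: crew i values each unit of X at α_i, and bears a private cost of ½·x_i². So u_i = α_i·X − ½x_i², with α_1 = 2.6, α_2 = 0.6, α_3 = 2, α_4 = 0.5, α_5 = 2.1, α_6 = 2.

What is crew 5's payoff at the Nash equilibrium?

Crew i's FOC: ∂u_i/∂x_i = α_i − x_i = 0, so x_i* = α_i.
NE contributions = (2.6, 0.6, 2, 0.5, 2.1, 2); X = 9.8.
u_5 = α_5·X − ½·(x_5)² = 2.1·9.8 − ½·2.1² = 18.375.

18.375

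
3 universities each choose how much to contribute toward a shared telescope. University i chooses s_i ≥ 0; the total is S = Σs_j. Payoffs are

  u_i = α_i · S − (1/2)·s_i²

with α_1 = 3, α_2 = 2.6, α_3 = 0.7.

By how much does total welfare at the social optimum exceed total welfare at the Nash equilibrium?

University i's FOC: ∂u_i/∂s_i = α_i − s_i = 0, so s_i* = α_i.
NE contributions = (3, 2.6, 0.7); S = 6.3.
W^NE = (Σα)·S − ½Σα_i² = 6.3² − ½·16.25 = 31.565.
Planner sets s_i = Σα_j = 6.3 for every i, so S^SO = 3·6.3 = 18.9.
W^SO = (Σα)·S^SO − ½·3·(Σα)² = (3/2)·6.3² = 59.535.
Deadweight loss = W^SO − W^NE = 27.97.

27.97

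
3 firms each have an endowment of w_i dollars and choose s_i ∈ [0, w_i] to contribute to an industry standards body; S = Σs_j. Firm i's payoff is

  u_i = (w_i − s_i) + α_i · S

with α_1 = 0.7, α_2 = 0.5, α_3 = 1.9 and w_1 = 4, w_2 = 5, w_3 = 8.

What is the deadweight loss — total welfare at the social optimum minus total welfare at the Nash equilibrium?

∂u_i/∂s_i = α_i − 1, so firm i contributes w_i if α_i > 1, else 0.
α_i > 1 for i ∈ {3}; NE contributions (0, 0, 8), S = 8.
W^NE = Σw_i − S^NE + (Σα_i)·S^NE = 17 + 2.1·8 = 33.8.
Planner: ∂(Σu_j)/∂s_i = Σα_j − 1 = 2.1 > 0, so everyone contributes w_i; S^SO = 17, W^SO = 17 + 2.1·17 = 52.7.
Deadweight loss = 18.9.

18.9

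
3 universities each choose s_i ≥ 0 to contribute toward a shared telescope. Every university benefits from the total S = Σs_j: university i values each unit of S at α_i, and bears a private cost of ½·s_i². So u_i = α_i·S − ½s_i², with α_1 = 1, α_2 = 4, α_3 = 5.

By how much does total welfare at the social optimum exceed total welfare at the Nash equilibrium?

University i's FOC: ∂u_i/∂s_i = α_i − s_i = 0, so s_i* = α_i.
NE contributions = (1, 4, 5); S = 10.
W^NE = (Σα)·S − ½Σα_i² = 10² − ½·42 = 79.
Planner sets s_i = Σα_j = 10 for every i, so S^SO = 3·10 = 30.
W^SO = (Σα)·S^SO − ½·3·(Σα)² = (3/2)·10² = 150.
Deadweight loss = W^SO − W^NE = 71.

71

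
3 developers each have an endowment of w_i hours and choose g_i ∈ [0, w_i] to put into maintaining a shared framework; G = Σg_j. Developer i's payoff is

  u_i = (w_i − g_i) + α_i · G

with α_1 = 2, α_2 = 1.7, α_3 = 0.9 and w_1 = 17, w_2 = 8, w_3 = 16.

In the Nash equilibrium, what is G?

25

∂u_i/∂g_i = α_i − 1, so developer i contributes w_i if α_i > 1, else 0.
α_i > 1 for i ∈ {1, 2}; NE contributions (17, 8, 0), G = 25.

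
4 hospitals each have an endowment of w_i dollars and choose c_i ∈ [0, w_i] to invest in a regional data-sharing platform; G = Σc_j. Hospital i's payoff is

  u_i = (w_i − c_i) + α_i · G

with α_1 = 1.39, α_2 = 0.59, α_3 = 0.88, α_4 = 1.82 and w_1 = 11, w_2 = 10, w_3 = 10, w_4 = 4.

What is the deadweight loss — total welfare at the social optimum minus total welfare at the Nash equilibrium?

∂u_i/∂c_i = α_i − 1, so hospital i contributes w_i if α_i > 1, else 0.
α_i > 1 for i ∈ {1, 4}; NE contributions (11, 0, 0, 4), G = 15.
W^NE = Σw_i − G^NE + (Σα_i)·G^NE = 35 + 3.68·15 = 90.2.
Planner: ∂(Σu_j)/∂c_i = Σα_j − 1 = 3.68 > 0, so everyone contributes w_i; G^SO = 35, W^SO = 35 + 3.68·35 = 163.8.
Deadweight loss = 73.6.

73.6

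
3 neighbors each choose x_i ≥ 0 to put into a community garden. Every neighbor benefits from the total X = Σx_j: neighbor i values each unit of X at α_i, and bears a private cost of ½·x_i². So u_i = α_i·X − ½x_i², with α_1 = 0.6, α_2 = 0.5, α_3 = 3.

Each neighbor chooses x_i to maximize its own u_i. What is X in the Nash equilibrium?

Neighbor i's FOC: ∂u_i/∂x_i = α_i − x_i = 0, so x_i* = α_i.
NE contributions = (0.6, 0.5, 3); X = 4.1.

4.1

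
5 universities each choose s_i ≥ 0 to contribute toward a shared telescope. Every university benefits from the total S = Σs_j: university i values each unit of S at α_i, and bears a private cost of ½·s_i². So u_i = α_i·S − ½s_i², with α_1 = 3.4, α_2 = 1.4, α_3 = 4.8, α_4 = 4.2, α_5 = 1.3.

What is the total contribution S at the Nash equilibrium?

15.1

University i's FOC: ∂u_i/∂s_i = α_i − s_i = 0, so s_i* = α_i.
NE contributions = (3.4, 1.4, 4.8, 4.2, 1.3); S = 15.1.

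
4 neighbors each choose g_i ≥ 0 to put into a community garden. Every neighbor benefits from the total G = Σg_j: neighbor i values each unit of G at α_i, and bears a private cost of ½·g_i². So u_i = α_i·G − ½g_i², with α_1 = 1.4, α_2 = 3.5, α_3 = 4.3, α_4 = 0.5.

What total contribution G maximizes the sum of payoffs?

38.8

Planner FOC: ∂(Σu_j)/∂g_i = (Σα_j) − g_i = 0, so g_i^SO = Σα_j = 9.7 for every i; G^SO = 38.8.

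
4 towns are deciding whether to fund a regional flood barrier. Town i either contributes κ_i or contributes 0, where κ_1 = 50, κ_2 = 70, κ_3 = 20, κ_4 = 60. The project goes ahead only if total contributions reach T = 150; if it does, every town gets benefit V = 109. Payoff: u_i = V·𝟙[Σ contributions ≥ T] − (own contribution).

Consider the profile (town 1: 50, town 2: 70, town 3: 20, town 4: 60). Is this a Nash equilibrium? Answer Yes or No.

No

Total = 200 ≥ 150: provided.
Town 1 (pledges 50, payoff 59): dropping to 0 → total 150, payoff 109. Profitable deviation.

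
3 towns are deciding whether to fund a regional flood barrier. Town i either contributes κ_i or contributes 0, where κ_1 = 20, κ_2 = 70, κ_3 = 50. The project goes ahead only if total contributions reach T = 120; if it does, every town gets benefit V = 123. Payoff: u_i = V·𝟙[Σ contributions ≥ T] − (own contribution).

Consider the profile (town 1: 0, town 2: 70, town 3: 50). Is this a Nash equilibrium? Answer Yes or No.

Total = 120 ≥ 120: provided.
Town 1 (pledges 0, payoff 123): pledging 20 → total 140, payoff 103. No gain.
Town 2 (pledges 70, payoff 53): dropping to 0 → total 50, payoff 0. No gain.
Town 3 (pledges 50, payoff 73): dropping to 0 → total 70, payoff 0. No gain.

Yes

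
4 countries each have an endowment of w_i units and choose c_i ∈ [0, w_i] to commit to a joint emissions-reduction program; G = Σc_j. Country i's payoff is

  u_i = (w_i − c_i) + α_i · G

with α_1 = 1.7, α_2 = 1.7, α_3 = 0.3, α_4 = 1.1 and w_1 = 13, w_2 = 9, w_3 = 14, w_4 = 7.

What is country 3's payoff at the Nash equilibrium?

∂u_i/∂c_i = α_i − 1, so country i contributes w_i if α_i > 1, else 0.
α_i > 1 for i ∈ {1, 2, 4}; NE contributions (13, 9, 0, 7), G = 29.
u_3 = (14 − 0) + 0.3·29 = 22.7.

22.7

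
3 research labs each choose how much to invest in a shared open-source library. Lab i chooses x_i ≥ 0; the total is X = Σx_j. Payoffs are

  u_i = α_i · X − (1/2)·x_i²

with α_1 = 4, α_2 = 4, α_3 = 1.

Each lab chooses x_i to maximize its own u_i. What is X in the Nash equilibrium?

Lab i's FOC: ∂u_i/∂x_i = α_i − x_i = 0, so x_i* = α_i.
NE contributions = (4, 4, 1); X = 9.

9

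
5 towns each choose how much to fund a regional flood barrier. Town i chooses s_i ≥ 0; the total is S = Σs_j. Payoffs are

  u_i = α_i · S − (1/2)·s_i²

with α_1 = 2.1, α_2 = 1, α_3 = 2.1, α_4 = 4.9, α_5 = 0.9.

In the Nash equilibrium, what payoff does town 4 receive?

41.895

Town i's FOC: ∂u_i/∂s_i = α_i − s_i = 0, so s_i* = α_i.
NE contributions = (2.1, 1, 2.1, 4.9, 0.9); S = 11.
u_4 = α_4·S − ½·(s_4)² = 4.9·11 − ½·4.9² = 41.895.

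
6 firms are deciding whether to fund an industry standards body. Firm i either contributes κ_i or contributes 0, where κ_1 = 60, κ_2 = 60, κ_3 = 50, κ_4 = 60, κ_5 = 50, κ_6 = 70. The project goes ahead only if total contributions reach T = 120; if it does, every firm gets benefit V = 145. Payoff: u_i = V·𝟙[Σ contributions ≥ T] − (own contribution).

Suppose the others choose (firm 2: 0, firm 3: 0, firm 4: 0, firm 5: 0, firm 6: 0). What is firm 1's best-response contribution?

0

Others' total = 0. Even contributing 60 gives 60 < 120: no benefit either way.
Best response: 0.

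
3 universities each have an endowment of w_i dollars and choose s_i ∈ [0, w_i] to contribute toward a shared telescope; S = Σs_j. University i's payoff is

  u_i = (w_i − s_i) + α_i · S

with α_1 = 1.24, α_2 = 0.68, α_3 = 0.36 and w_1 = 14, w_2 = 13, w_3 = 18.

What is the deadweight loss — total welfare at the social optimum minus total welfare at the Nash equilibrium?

∂u_i/∂s_i = α_i − 1, so university i contributes w_i if α_i > 1, else 0.
α_i > 1 for i ∈ {1}; NE contributions (14, 0, 0), S = 14.
W^NE = Σw_i − S^NE + (Σα_i)·S^NE = 45 + 1.28·14 = 62.92.
Planner: ∂(Σu_j)/∂s_i = Σα_j − 1 = 1.28 > 0, so everyone contributes w_i; S^SO = 45, W^SO = 45 + 1.28·45 = 102.6.
Deadweight loss = 39.68.

39.68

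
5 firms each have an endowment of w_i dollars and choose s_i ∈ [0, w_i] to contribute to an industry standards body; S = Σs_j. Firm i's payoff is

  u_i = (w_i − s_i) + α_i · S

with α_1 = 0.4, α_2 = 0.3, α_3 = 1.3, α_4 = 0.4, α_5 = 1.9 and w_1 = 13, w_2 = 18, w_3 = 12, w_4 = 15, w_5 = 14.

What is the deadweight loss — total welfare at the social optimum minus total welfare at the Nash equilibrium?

151.8

∂u_i/∂s_i = α_i − 1, so firm i contributes w_i if α_i > 1, else 0.
α_i > 1 for i ∈ {3, 5}; NE contributions (0, 0, 12, 0, 14), S = 26.
W^NE = Σw_i − S^NE + (Σα_i)·S^NE = 72 + 3.3·26 = 157.8.
Planner: ∂(Σu_j)/∂s_i = Σα_j − 1 = 3.3 > 0, so everyone contributes w_i; S^SO = 72, W^SO = 72 + 3.3·72 = 309.6.
Deadweight loss = 151.8.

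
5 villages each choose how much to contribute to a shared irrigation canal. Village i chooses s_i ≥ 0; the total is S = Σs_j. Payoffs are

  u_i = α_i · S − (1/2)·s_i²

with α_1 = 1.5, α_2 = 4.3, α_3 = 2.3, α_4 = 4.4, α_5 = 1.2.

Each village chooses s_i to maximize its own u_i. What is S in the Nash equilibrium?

Village i's FOC: ∂u_i/∂s_i = α_i − s_i = 0, so s_i* = α_i.
NE contributions = (1.5, 4.3, 2.3, 4.4, 1.2); S = 13.7.

13.7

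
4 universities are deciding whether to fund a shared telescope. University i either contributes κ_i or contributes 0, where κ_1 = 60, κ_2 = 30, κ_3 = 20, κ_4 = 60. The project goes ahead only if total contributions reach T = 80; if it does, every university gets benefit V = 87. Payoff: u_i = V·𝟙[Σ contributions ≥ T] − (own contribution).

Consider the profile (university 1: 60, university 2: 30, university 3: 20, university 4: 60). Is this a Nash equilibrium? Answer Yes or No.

No

Total = 170 ≥ 80: provided.
University 1 (pledges 60, payoff 27): dropping to 0 → total 110, payoff 87. Profitable deviation.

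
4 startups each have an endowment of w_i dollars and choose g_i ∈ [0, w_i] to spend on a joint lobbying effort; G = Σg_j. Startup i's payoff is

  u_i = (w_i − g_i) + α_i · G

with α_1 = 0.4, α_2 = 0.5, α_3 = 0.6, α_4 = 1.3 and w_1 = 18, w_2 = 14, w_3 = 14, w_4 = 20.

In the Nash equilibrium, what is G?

∂u_i/∂g_i = α_i − 1, so startup i contributes w_i if α_i > 1, else 0.
α_i > 1 for i ∈ {4}; NE contributions (0, 0, 0, 20), G = 20.

20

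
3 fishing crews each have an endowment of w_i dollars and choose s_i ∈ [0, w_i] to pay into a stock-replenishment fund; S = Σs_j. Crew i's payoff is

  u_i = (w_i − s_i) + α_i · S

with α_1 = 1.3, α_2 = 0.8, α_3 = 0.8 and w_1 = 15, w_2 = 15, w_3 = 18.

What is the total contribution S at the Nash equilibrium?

∂u_i/∂s_i = α_i − 1, so crew i contributes w_i if α_i > 1, else 0.
α_i > 1 for i ∈ {1}; NE contributions (15, 0, 0), S = 15.

15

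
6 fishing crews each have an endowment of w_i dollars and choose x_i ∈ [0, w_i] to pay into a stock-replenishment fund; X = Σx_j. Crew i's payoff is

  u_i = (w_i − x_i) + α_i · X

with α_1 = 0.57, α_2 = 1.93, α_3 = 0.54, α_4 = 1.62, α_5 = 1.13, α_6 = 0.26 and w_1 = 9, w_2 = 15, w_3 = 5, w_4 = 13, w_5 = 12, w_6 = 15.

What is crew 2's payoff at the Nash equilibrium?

77.2

∂u_i/∂x_i = α_i − 1, so crew i contributes w_i if α_i > 1, else 0.
α_i > 1 for i ∈ {2, 4, 5}; NE contributions (0, 15, 0, 13, 12, 0), X = 40.
u_2 = (15 − 15) + 1.93·40 = 77.2.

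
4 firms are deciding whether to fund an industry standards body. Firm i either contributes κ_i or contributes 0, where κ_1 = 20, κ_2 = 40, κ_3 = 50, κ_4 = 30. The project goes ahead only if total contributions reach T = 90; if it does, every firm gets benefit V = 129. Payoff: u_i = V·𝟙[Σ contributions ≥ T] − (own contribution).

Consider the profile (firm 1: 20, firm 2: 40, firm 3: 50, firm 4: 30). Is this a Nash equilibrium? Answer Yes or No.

No

Total = 140 ≥ 90: provided.
Firm 1 (pledges 20, payoff 109): dropping to 0 → total 120, payoff 129. Profitable deviation.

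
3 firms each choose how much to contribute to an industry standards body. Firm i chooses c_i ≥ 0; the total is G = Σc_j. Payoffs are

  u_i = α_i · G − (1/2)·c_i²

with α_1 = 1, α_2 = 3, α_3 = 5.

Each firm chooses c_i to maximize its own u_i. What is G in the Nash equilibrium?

9

Firm i's FOC: ∂u_i/∂c_i = α_i − c_i = 0, so c_i* = α_i.
NE contributions = (1, 3, 5); G = 9.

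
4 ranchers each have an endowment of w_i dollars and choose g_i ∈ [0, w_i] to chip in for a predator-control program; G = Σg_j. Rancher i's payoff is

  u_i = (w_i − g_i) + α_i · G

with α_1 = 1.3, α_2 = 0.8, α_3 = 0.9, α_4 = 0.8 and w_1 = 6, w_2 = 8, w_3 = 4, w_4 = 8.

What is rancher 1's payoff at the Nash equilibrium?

7.8

∂u_i/∂g_i = α_i − 1, so rancher i contributes w_i if α_i > 1, else 0.
α_i > 1 for i ∈ {1}; NE contributions (6, 0, 0, 0), G = 6.
u_1 = (6 − 6) + 1.3·6 = 7.8.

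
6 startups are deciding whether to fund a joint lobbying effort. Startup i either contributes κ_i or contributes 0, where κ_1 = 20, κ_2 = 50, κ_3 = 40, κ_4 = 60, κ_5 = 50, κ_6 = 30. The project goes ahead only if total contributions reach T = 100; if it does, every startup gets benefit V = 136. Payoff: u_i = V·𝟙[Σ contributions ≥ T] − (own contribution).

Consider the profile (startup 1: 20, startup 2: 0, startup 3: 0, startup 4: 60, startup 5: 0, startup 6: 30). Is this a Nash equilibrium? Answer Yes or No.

Total = 110 ≥ 100: provided.
Startup 1 (pledges 20, payoff 116): dropping to 0 → total 90, payoff 0. No gain.
Startup 2 (pledges 0, payoff 136): pledging 50 → total 160, payoff 86. No gain.
Startup 3 (pledges 0, payoff 136): pledging 40 → total 150, payoff 96. No gain.
Startup 4 (pledges 60, payoff 76): dropping to 0 → total 50, payoff 0. No gain.
Startup 5 (pledges 0, payoff 136): pledging 50 → total 160, payoff 86. No gain.
Startup 6 (pledges 30, payoff 106): dropping to 0 → total 80, payoff 0. No gain.

Yes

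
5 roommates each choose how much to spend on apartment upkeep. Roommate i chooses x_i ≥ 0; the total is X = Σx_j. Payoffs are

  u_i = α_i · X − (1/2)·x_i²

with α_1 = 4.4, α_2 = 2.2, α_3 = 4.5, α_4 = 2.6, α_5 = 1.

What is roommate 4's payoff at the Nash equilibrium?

Roommate i's FOC: ∂u_i/∂x_i = α_i − x_i = 0, so x_i* = α_i.
NE contributions = (4.4, 2.2, 4.5, 2.6, 1); X = 14.7.
u_4 = α_4·X − ½·(x_4)² = 2.6·14.7 − ½·2.6² = 34.84.

34.84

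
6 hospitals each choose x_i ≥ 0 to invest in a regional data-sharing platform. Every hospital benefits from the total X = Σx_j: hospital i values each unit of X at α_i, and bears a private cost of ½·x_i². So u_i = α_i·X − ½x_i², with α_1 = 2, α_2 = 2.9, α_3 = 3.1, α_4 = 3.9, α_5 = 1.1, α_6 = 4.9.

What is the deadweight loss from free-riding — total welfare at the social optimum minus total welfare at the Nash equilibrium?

672.045

Hospital i's FOC: ∂u_i/∂x_i = α_i − x_i = 0, so x_i* = α_i.
NE contributions = (2, 2.9, 3.1, 3.9, 1.1, 4.9); X = 17.9.
W^NE = (Σα)·X − ½Σα_i² = 17.9² − ½·62.45 = 289.185.
Planner sets x_i = Σα_j = 17.9 for every i, so X^SO = 6·17.9 = 107.4.
W^SO = (Σα)·X^SO − ½·6·(Σα)² = (6/2)·17.9² = 961.23.
Deadweight loss = W^SO − W^NE = 672.045.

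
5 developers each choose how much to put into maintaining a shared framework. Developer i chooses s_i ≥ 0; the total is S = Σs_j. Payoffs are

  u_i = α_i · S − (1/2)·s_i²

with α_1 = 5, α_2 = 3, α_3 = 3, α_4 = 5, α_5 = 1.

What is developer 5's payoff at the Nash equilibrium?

Developer i's FOC: ∂u_i/∂s_i = α_i − s_i = 0, so s_i* = α_i.
NE contributions = (5, 3, 3, 5, 1); S = 17.
u_5 = α_5·S − ½·(s_5)² = 1·17 − ½·1² = 16.5.

16.5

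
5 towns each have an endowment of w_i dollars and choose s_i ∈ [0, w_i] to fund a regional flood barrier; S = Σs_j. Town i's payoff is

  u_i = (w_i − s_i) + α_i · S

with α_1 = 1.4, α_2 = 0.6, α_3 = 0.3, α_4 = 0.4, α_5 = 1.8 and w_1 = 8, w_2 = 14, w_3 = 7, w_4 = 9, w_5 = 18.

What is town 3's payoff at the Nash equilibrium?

14.8

∂u_i/∂s_i = α_i − 1, so town i contributes w_i if α_i > 1, else 0.
α_i > 1 for i ∈ {1, 5}; NE contributions (8, 0, 0, 0, 18), S = 26.
u_3 = (7 − 0) + 0.3·26 = 14.8.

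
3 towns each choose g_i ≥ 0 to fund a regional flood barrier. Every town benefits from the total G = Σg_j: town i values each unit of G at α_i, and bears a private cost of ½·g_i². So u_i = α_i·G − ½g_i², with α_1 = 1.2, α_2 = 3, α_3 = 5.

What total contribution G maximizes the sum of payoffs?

27.6

Planner FOC: ∂(Σu_j)/∂g_i = (Σα_j) − g_i = 0, so g_i^SO = Σα_j = 9.2 for every i; G^SO = 27.6.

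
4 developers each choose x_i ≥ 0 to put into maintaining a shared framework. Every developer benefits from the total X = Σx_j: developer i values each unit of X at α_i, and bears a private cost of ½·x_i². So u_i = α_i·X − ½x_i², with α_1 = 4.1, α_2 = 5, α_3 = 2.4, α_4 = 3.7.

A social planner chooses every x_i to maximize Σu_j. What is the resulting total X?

Planner FOC: ∂(Σu_j)/∂x_i = (Σα_j) − x_i = 0, so x_i^SO = Σα_j = 15.2 for every i; X^SO = 60.8.

60.8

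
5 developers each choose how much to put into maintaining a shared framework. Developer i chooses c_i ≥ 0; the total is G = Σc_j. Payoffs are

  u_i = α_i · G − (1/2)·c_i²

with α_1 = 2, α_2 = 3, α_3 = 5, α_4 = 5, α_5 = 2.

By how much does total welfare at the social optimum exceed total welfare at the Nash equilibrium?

467

Developer i's FOC: ∂u_i/∂c_i = α_i − c_i = 0, so c_i* = α_i.
NE contributions = (2, 3, 5, 5, 2); G = 17.
W^NE = (Σα)·G − ½Σα_i² = 17² − ½·67 = 255.5.
Planner sets c_i = Σα_j = 17 for every i, so G^SO = 5·17 = 85.
W^SO = (Σα)·G^SO − ½·5·(Σα)² = (5/2)·17² = 722.5.
Deadweight loss = W^SO − W^NE = 467.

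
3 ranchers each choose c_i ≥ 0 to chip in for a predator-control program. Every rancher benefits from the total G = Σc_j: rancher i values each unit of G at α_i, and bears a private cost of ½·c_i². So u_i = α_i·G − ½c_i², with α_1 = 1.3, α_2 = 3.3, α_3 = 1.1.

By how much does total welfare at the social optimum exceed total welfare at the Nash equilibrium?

23.14

Rancher i's FOC: ∂u_i/∂c_i = α_i − c_i = 0, so c_i* = α_i.
NE contributions = (1.3, 3.3, 1.1); G = 5.7.
W^NE = (Σα)·G − ½Σα_i² = 5.7² − ½·13.79 = 25.595.
Planner sets c_i = Σα_j = 5.7 for every i, so G^SO = 3·5.7 = 17.1.
W^SO = (Σα)·G^SO − ½·3·(Σα)² = (3/2)·5.7² = 48.735.
Deadweight loss = W^SO − W^NE = 23.14.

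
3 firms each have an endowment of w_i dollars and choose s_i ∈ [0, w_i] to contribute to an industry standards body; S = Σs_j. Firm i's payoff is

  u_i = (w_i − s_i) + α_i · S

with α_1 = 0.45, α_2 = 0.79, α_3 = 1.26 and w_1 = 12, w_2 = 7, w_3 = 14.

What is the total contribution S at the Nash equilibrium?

14

∂u_i/∂s_i = α_i − 1, so firm i contributes w_i if α_i > 1, else 0.
α_i > 1 for i ∈ {3}; NE contributions (0, 0, 14), S = 14.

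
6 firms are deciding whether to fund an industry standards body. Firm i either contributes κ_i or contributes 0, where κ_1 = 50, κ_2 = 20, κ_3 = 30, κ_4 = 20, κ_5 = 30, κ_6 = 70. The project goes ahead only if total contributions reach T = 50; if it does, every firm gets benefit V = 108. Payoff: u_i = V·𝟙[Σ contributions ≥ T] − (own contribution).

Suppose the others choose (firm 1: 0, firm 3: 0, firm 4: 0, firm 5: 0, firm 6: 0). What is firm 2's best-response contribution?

Others' total = 0. Even contributing 20 gives 20 < 50: no benefit either way.
Best response: 0.

0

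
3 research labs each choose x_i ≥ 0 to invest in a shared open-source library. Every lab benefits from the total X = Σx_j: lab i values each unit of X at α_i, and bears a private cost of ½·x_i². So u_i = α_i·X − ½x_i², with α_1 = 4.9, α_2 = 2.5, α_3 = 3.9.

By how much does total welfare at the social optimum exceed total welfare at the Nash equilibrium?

Lab i's FOC: ∂u_i/∂x_i = α_i − x_i = 0, so x_i* = α_i.
NE contributions = (4.9, 2.5, 3.9); X = 11.3.
W^NE = (Σα)·X − ½Σα_i² = 11.3² − ½·45.47 = 104.955.
Planner sets x_i = Σα_j = 11.3 for every i, so X^SO = 3·11.3 = 33.9.
W^SO = (Σα)·X^SO − ½·3·(Σα)² = (3/2)·11.3² = 191.535.
Deadweight loss = W^SO − W^NE = 86.58.

86.58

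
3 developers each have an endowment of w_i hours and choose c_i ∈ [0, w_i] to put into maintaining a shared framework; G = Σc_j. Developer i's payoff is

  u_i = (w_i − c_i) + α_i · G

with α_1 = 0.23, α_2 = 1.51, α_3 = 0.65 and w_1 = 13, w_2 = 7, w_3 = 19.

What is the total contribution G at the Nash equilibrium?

∂u_i/∂c_i = α_i − 1, so developer i contributes w_i if α_i > 1, else 0.
α_i > 1 for i ∈ {2}; NE contributions (0, 7, 0), G = 7.

7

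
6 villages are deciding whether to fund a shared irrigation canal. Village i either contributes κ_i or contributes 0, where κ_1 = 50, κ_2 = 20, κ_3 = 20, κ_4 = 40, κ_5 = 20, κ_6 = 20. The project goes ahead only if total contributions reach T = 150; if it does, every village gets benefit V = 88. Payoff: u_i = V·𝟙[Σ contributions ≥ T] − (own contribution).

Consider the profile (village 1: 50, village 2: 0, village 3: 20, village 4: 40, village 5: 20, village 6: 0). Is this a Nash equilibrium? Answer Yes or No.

No

Total = 130 < 150: not provided.
Village 1 (pledges 50, payoff -50): dropping to 0 → total 80, payoff 0. Profitable deviation.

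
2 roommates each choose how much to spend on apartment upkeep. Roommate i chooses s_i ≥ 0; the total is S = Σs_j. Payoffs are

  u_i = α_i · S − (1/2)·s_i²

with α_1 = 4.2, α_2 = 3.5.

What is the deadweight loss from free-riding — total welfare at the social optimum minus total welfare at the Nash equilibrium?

14.945

Roommate i's FOC: ∂u_i/∂s_i = α_i − s_i = 0, so s_i* = α_i.
NE contributions = (4.2, 3.5); S = 7.7.
W^NE = (Σα)·S − ½Σα_i² = 7.7² − ½·29.89 = 44.345.
Planner sets s_i = Σα_j = 7.7 for every i, so S^SO = 2·7.7 = 15.4.
W^SO = (Σα)·S^SO − ½·2·(Σα)² = (2/2)·7.7² = 59.29.
Deadweight loss = W^SO − W^NE = 14.945.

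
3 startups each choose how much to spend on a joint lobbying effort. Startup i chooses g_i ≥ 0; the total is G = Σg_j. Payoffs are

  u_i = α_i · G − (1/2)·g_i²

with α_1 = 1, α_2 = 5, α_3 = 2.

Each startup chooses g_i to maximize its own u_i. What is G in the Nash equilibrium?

Startup i's FOC: ∂u_i/∂g_i = α_i − g_i = 0, so g_i* = α_i.
NE contributions = (1, 5, 2); G = 8.

8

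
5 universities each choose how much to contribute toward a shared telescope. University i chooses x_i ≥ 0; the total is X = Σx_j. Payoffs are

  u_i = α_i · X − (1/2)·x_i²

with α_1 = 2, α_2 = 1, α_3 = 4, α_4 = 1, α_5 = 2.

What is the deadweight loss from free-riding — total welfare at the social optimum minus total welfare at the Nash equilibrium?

University i's FOC: ∂u_i/∂x_i = α_i − x_i = 0, so x_i* = α_i.
NE contributions = (2, 1, 4, 1, 2); X = 10.
W^NE = (Σα)·X − ½Σα_i² = 10² − ½·26 = 87.
Planner sets x_i = Σα_j = 10 for every i, so X^SO = 5·10 = 50.
W^SO = (Σα)·X^SO − ½·5·(Σα)² = (5/2)·10² = 250.
Deadweight loss = W^SO − W^NE = 163.

163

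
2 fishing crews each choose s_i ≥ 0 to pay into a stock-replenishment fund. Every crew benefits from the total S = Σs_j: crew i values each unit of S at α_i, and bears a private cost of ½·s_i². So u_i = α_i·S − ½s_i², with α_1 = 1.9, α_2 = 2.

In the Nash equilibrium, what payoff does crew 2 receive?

5.8

Crew i's FOC: ∂u_i/∂s_i = α_i − s_i = 0, so s_i* = α_i.
NE contributions = (1.9, 2); S = 3.9.
u_2 = α_2·S − ½·(s_2)² = 2·3.9 − ½·2² = 5.8.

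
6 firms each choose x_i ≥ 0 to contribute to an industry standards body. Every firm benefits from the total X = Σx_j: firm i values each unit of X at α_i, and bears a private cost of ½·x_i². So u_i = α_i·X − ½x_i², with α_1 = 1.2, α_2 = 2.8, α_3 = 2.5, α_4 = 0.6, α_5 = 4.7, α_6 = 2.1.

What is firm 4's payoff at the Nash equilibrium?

Firm i's FOC: ∂u_i/∂x_i = α_i − x_i = 0, so x_i* = α_i.
NE contributions = (1.2, 2.8, 2.5, 0.6, 4.7, 2.1); X = 13.9.
u_4 = α_4·X − ½·(x_4)² = 0.6·13.9 − ½·0.6² = 8.16.

8.16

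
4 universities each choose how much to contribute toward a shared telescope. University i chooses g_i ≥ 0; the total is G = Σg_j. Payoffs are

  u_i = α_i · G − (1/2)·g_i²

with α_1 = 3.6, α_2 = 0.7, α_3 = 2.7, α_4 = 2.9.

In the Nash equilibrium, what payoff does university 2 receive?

6.685

University i's FOC: ∂u_i/∂g_i = α_i − g_i = 0, so g_i* = α_i.
NE contributions = (3.6, 0.7, 2.7, 2.9); G = 9.9.
u_2 = α_2·G − ½·(g_2)² = 0.7·9.9 − ½·0.7² = 6.685.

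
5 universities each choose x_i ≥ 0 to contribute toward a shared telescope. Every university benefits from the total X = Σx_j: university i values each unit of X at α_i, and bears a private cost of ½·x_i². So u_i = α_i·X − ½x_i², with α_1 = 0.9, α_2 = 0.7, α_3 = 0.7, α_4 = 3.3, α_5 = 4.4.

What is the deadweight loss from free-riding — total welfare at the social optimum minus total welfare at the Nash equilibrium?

166.02

University i's FOC: ∂u_i/∂x_i = α_i − x_i = 0, so x_i* = α_i.
NE contributions = (0.9, 0.7, 0.7, 3.3, 4.4); X = 10.
W^NE = (Σα)·X − ½Σα_i² = 10² − ½·32.04 = 83.98.
Planner sets x_i = Σα_j = 10 for every i, so X^SO = 5·10 = 50.
W^SO = (Σα)·X^SO − ½·5·(Σα)² = (5/2)·10² = 250.
Deadweight loss = W^SO − W^NE = 166.02.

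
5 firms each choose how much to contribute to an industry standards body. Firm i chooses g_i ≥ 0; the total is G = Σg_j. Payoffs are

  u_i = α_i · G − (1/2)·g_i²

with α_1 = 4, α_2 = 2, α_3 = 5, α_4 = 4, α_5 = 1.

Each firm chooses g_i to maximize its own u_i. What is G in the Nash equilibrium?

16

Firm i's FOC: ∂u_i/∂g_i = α_i − g_i = 0, so g_i* = α_i.
NE contributions = (4, 2, 5, 4, 1); G = 16.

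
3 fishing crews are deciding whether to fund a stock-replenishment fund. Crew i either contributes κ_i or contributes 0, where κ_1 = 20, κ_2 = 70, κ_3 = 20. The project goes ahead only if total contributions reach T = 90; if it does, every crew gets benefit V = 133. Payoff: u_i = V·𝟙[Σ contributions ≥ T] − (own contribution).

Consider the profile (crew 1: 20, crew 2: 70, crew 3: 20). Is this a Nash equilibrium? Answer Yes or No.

Total = 110 ≥ 90: provided.
Crew 1 (pledges 20, payoff 113): dropping to 0 → total 90, payoff 133. Profitable deviation.

No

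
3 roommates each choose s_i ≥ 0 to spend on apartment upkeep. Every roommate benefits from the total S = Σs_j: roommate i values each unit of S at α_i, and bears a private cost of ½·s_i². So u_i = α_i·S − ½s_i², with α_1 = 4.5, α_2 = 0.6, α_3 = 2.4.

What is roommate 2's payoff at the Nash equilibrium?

Roommate i's FOC: ∂u_i/∂s_i = α_i − s_i = 0, so s_i* = α_i.
NE contributions = (4.5, 0.6, 2.4); S = 7.5.
u_2 = α_2·S − ½·(s_2)² = 0.6·7.5 − ½·0.6² = 4.32.

4.32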